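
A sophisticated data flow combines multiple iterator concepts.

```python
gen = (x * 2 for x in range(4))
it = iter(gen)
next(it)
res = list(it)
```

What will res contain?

Step 1: Generator produces [0, 2, 4, 6].
Step 2: next(it) consumes first element (0).
Step 3: list(it) collects remaining: [2, 4, 6].
Therefore res = [2, 4, 6].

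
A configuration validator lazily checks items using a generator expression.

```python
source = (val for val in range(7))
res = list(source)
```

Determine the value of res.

Step 1: Generator expression iterates range(7): [0, 1, 2, 3, 4, 5, 6].
Step 2: list() collects all values.
Therefore res = [0, 1, 2, 3, 4, 5, 6].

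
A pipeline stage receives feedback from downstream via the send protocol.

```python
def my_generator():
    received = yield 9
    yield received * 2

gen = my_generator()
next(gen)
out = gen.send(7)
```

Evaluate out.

Step 1: next(gen) advances to first yield, producing 9.
Step 2: send(7) resumes, received = 7.
Step 3: yield received * 2 = 7 * 2 = 14.
Therefore out = 14.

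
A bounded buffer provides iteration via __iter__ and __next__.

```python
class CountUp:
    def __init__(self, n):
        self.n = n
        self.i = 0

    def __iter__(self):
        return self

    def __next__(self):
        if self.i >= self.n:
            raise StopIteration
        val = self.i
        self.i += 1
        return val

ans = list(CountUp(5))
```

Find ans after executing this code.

Step 1: CountUp(5) creates an iterator counting 0 to 4.
Step 2: list() consumes all values: [0, 1, 2, 3, 4].
Therefore ans = [0, 1, 2, 3, 4].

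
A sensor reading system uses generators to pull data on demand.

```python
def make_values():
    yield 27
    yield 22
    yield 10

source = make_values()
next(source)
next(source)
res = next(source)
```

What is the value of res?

Step 1: make_values() creates a generator.
Step 2: next(source) yields 27 (consumed and discarded).
Step 3: next(source) yields 22 (consumed and discarded).
Step 4: next(source) yields 10, assigned to res.
Therefore res = 10.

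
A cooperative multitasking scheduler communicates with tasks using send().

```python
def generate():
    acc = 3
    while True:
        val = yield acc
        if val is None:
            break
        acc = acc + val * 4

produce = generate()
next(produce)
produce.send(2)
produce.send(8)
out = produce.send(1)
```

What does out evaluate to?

Step 1: next() -> yield acc=3.
Step 2: send(2) -> val=2, acc = 3 + 2*4 = 11, yield 11.
Step 3: send(8) -> val=8, acc = 11 + 8*4 = 43, yield 43.
Step 4: send(1) -> val=1, acc = 43 + 1*4 = 47, yield 47.
Therefore out = 47.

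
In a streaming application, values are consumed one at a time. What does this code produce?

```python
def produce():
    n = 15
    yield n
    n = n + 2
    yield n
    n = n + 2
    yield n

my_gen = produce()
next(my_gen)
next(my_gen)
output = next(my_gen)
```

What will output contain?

Step 1: Trace through generator execution:
  Yield 1: n starts at 15, yield 15
  Yield 2: n = 15 + 2 = 17, yield 17
  Yield 3: n = 17 + 2 = 19, yield 19
Step 2: First next() gets 15, second next() gets the second value, third next() yields 19.
Therefore output = 19.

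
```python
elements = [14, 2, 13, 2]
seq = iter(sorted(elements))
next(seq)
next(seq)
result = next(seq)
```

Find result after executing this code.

Step 1: sorted([14, 2, 13, 2]) = [2, 2, 13, 14].
Step 2: Create iterator and skip 2 elements.
Step 3: next() returns 13.
Therefore result = 13.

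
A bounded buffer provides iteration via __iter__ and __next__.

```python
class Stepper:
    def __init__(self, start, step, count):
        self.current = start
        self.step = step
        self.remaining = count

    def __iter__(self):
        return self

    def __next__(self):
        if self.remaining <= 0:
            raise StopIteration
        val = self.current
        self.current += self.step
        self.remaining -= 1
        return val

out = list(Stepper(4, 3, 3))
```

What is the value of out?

Step 1: Stepper starts at 4, increments by 3, for 3 steps:
  Yield 4, then current += 3
  Yield 7, then current += 3
  Yield 10, then current += 3
Therefore out = [4, 7, 10].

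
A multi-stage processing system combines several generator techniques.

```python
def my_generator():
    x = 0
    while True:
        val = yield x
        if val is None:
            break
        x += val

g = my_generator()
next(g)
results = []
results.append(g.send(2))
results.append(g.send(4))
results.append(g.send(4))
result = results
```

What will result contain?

Step 1: next(g) -> yield 0.
Step 2: send(2) -> x = 2, yield 2.
Step 3: send(4) -> x = 6, yield 6.
Step 4: send(4) -> x = 10, yield 10.
Therefore result = [2, 6, 10].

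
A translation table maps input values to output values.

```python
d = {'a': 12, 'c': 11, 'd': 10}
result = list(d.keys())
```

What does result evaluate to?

Step 1: d.keys() returns the dictionary keys in insertion order.
Therefore result = ['a', 'c', 'd'].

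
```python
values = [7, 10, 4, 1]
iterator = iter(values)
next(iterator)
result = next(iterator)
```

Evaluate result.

Step 1: Create iterator over [7, 10, 4, 1].
Step 2: next() consumes 7.
Step 3: next() returns 10.
Therefore result = 10.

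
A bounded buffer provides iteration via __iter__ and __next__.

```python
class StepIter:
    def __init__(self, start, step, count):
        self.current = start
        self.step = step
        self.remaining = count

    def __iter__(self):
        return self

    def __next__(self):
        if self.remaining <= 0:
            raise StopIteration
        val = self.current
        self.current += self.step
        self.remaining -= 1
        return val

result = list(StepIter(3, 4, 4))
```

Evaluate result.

Step 1: StepIter starts at 3, increments by 4, for 4 steps:
  Yield 3, then current += 4
  Yield 7, then current += 4
  Yield 11, then current += 4
  Yield 15, then current += 4
Therefore result = [3, 7, 11, 15].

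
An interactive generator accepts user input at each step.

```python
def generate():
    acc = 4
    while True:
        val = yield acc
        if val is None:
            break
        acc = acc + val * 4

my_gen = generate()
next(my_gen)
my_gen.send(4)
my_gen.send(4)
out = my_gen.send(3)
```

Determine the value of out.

Step 1: next() -> yield acc=4.
Step 2: send(4) -> val=4, acc = 4 + 4*4 = 20, yield 20.
Step 3: send(4) -> val=4, acc = 20 + 4*4 = 36, yield 36.
Step 4: send(3) -> val=3, acc = 36 + 3*4 = 48, yield 48.
Therefore out = 48.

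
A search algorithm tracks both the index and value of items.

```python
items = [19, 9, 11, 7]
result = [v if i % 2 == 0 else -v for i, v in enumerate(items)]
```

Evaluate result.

Step 1: For each (i, v), keep v if i is even, negate if odd:
  i=0 (even): keep 19
  i=1 (odd): negate to -9
  i=2 (even): keep 11
  i=3 (odd): negate to -7
Therefore result = [19, -9, 11, -7].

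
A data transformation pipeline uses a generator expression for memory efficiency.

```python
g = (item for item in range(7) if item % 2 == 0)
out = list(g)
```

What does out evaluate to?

Step 1: Filter range(7) keeping only even values:
  item=0: even, included
  item=1: odd, excluded
  item=2: even, included
  item=3: odd, excluded
  item=4: even, included
  item=5: odd, excluded
  item=6: even, included
Therefore out = [0, 2, 4, 6].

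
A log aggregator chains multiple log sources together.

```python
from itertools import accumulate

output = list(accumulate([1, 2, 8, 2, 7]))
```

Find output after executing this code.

Step 1: accumulate computes running sums:
  + 1 = 1
  + 2 = 3
  + 8 = 11
  + 2 = 13
  + 7 = 20
Therefore output = [1, 3, 11, 13, 20].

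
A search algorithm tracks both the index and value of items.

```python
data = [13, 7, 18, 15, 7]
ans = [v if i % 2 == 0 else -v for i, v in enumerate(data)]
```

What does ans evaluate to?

Step 1: For each (i, v), keep v if i is even, negate if odd:
  i=0 (even): keep 13
  i=1 (odd): negate to -7
  i=2 (even): keep 18
  i=3 (odd): negate to -15
  i=4 (even): keep 7
Therefore ans = [13, -7, 18, -15, 7].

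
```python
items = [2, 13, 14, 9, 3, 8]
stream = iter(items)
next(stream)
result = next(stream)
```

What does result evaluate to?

Step 1: Create iterator over [2, 13, 14, 9, 3, 8].
Step 2: next() consumes 2.
Step 3: next() returns 13.
Therefore result = 13.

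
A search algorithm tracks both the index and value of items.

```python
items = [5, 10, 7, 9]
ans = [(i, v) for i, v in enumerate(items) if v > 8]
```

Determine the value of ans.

Step 1: Filter enumerate([5, 10, 7, 9]) keeping v > 8:
  (0, 5): 5 <= 8, excluded
  (1, 10): 10 > 8, included
  (2, 7): 7 <= 8, excluded
  (3, 9): 9 > 8, included
Therefore ans = [(1, 10), (3, 9)].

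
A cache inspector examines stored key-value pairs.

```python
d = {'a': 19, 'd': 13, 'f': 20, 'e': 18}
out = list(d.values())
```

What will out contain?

Step 1: d.values() returns the dictionary values in insertion order.
Therefore out = [19, 13, 20, 18].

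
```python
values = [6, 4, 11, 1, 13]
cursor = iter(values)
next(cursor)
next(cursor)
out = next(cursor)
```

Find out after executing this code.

Step 1: Create iterator over [6, 4, 11, 1, 13].
Step 2: next() consumes 6.
Step 3: next() consumes 4.
Step 4: next() returns 11.
Therefore out = 11.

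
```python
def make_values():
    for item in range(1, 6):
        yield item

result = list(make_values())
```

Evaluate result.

Step 1: The generator yields each value from range(1, 6).
Step 2: list() consumes all yields: [1, 2, 3, 4, 5].
Therefore result = [1, 2, 3, 4, 5].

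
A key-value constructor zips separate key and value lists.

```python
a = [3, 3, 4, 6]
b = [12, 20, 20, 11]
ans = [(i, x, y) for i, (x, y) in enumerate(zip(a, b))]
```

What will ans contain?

Step 1: enumerate(zip(a, b)) gives index with paired elements:
  i=0: (3, 12)
  i=1: (3, 20)
  i=2: (4, 20)
  i=3: (6, 11)
Therefore ans = [(0, 3, 12), (1, 3, 20), (2, 4, 20), (3, 6, 11)].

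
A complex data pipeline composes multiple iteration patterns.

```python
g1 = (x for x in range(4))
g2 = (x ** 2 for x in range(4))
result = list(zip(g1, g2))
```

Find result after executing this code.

Step 1: g1 produces [0, 1, 2, 3].
Step 2: g2 produces [0, 1, 4, 9].
Step 3: zip pairs them: [(0, 0), (1, 1), (2, 4), (3, 9)].
Therefore result = [(0, 0), (1, 1), (2, 4), (3, 9)].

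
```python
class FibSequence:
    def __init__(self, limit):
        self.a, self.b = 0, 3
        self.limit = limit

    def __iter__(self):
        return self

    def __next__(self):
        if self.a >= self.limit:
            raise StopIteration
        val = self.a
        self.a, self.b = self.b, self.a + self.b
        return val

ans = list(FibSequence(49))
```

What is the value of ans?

Step 1: Fibonacci-like sequence (a=0, b=3) until >= 49:
  Yield 0, then a,b = 3,3
  Yield 3, then a,b = 3,6
  Yield 3, then a,b = 6,9
  Yield 6, then a,b = 9,15
  Yield 9, then a,b = 15,24
  Yield 15, then a,b = 24,39
  Yield 24, then a,b = 39,63
  Yield 39, then a,b = 63,102
Step 2: 63 >= 49, stop.
Therefore ans = [0, 3, 3, 6, 9, 15, 24, 39].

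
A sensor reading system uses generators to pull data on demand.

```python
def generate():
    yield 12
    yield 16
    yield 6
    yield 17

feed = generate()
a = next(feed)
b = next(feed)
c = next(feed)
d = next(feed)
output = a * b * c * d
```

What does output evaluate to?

Step 1: Create generator and consume all values:
  a = next(feed) = 12
  b = next(feed) = 16
  c = next(feed) = 6
  d = next(feed) = 17
Step 2: output = 12 * 16 * 6 * 17 = 19584.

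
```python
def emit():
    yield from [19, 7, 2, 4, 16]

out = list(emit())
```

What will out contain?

Step 1: yield from delegates to the iterable, yielding each element.
Step 2: Collected values: [19, 7, 2, 4, 16].
Therefore out = [19, 7, 2, 4, 16].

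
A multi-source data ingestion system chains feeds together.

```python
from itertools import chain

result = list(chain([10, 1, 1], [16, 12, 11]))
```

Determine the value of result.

Step 1: chain() concatenates iterables: [10, 1, 1] + [16, 12, 11].
Therefore result = [10, 1, 1, 16, 12, 11].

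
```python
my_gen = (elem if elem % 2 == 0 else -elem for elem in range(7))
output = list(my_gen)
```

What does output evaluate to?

Step 1: For each elem in range(7), yield elem if even, else -elem:
  elem=0: even, yield 0
  elem=1: odd, yield -1
  elem=2: even, yield 2
  elem=3: odd, yield -3
  elem=4: even, yield 4
  elem=5: odd, yield -5
  elem=6: even, yield 6
Therefore output = [0, -1, 2, -3, 4, -5, 6].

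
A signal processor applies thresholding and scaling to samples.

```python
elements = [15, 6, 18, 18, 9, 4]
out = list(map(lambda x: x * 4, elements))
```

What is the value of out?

Step 1: Apply lambda x: x * 4 to each element:
  15 -> 60
  6 -> 24
  18 -> 72
  18 -> 72
  9 -> 36
  4 -> 16
Therefore out = [60, 24, 72, 72, 36, 16].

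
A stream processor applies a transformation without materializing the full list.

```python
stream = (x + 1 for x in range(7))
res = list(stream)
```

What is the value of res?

Step 1: For each x in range(7), compute x+1:
  x=0: 0+1 = 1
  x=1: 1+1 = 2
  x=2: 2+1 = 3
  x=3: 3+1 = 4
  x=4: 4+1 = 5
  x=5: 5+1 = 6
  x=6: 6+1 = 7
Therefore res = [1, 2, 3, 4, 5, 6, 7].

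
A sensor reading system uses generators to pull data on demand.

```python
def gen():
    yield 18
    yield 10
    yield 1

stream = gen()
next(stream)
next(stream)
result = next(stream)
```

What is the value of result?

Step 1: gen() creates a generator.
Step 2: next(stream) yields 18 (consumed and discarded).
Step 3: next(stream) yields 10 (consumed and discarded).
Step 4: next(stream) yields 1, assigned to result.
Therefore result = 1.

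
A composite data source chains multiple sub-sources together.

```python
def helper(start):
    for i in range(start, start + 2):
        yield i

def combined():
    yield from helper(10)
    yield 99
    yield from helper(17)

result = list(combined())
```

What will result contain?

Step 1: combined() delegates to helper(10):
  yield 10
  yield 11
Step 2: yield 99
Step 3: Delegates to helper(17):
  yield 17
  yield 18
Therefore result = [10, 11, 99, 17, 18].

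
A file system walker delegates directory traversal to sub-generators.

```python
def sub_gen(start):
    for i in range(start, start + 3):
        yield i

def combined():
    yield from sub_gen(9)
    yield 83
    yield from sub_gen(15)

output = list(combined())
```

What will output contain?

Step 1: combined() delegates to sub_gen(9):
  yield 9
  yield 10
  yield 11
Step 2: yield 83
Step 3: Delegates to sub_gen(15):
  yield 15
  yield 16
  yield 17
Therefore output = [9, 10, 11, 83, 15, 16, 17].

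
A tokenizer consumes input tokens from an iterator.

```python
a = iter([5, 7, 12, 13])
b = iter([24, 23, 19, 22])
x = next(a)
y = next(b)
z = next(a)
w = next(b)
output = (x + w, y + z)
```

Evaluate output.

Step 1: a iterates [5, 7, 12, 13], b iterates [24, 23, 19, 22].
Step 2: x = next(a) = 5, y = next(b) = 24.
Step 3: z = next(a) = 7, w = next(b) = 23.
Step 4: output = (5 + 23, 24 + 7) = (28, 31).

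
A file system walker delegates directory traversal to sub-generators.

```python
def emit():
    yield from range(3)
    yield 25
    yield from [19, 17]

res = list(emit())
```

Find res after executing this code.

Step 1: Trace yields in order:
  yield 0
  yield 1
  yield 2
  yield 25
  yield 19
  yield 17
Therefore res = [0, 1, 2, 25, 19, 17].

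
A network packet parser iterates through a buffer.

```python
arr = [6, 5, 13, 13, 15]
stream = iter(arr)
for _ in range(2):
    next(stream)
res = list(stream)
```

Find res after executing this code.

Step 1: Create iterator over [6, 5, 13, 13, 15].
Step 2: Advance 2 positions (consuming [6, 5]).
Step 3: list() collects remaining elements: [13, 13, 15].
Therefore res = [13, 13, 15].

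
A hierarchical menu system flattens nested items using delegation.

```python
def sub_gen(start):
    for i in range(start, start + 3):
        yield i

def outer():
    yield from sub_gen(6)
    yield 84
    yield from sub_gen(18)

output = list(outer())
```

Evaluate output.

Step 1: outer() delegates to sub_gen(6):
  yield 6
  yield 7
  yield 8
Step 2: yield 84
Step 3: Delegates to sub_gen(18):
  yield 18
  yield 19
  yield 20
Therefore output = [6, 7, 8, 84, 18, 19, 20].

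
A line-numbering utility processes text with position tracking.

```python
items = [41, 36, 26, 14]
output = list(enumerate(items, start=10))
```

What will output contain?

Step 1: enumerate with start=10:
  (10, 41)
  (11, 36)
  (12, 26)
  (13, 14)
Therefore output = [(10, 41), (11, 36), (12, 26), (13, 14)].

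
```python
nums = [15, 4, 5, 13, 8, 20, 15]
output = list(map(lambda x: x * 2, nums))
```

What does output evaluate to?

Step 1: Apply lambda x: x * 2 to each element:
  15 -> 30
  4 -> 8
  5 -> 10
  13 -> 26
  8 -> 16
  20 -> 40
  15 -> 30
Therefore output = [30, 8, 10, 26, 16, 40, 30].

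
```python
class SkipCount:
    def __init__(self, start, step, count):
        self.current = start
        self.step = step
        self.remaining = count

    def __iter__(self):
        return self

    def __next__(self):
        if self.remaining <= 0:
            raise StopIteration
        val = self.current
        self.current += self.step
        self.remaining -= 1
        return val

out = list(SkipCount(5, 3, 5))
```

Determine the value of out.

Step 1: SkipCount starts at 5, increments by 3, for 5 steps:
  Yield 5, then current += 3
  Yield 8, then current += 3
  Yield 11, then current += 3
  Yield 14, then current += 3
  Yield 17, then current += 3
Therefore out = [5, 8, 11, 14, 17].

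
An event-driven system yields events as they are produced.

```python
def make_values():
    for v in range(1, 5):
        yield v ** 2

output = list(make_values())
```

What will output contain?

Step 1: For each v in range(1, 5), yield v**2:
  v=1: yield 1**2 = 1
  v=2: yield 2**2 = 4
  v=3: yield 3**2 = 9
  v=4: yield 4**2 = 16
Therefore output = [1, 4, 9, 16].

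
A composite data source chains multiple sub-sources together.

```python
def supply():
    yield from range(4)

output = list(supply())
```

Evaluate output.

Step 1: yield from delegates to the iterable, yielding each element.
Step 2: Collected values: [0, 1, 2, 3].
Therefore output = [0, 1, 2, 3].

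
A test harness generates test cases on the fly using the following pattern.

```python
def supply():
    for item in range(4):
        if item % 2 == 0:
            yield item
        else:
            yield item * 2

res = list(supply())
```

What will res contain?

Step 1: For each item in range(4), yield item if even, else item*2:
  item=0 (even): yield 0
  item=1 (odd): yield 1*2 = 2
  item=2 (even): yield 2
  item=3 (odd): yield 3*2 = 6
Therefore res = [0, 2, 2, 6].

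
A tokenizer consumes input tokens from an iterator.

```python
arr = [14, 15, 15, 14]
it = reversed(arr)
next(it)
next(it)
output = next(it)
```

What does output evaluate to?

Step 1: reversed([14, 15, 15, 14]) gives iterator: [14, 15, 15, 14].
Step 2: First next() = 14, second next() = 15.
Step 3: Third next() = 15.
Therefore output = 15.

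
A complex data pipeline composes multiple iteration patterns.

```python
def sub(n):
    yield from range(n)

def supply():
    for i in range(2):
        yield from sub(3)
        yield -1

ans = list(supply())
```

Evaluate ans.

Step 1: For each i in range(2):
  i=0: yield from sub(3) -> [0, 1, 2], then yield -1
  i=1: yield from sub(3) -> [0, 1, 2], then yield -1
Therefore ans = [0, 1, 2, -1, 0, 1, 2, -1].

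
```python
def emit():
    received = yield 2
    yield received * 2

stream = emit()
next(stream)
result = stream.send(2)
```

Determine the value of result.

Step 1: next(stream) advances to first yield, producing 2.
Step 2: send(2) resumes, received = 2.
Step 3: yield received * 2 = 2 * 2 = 4.
Therefore result = 4.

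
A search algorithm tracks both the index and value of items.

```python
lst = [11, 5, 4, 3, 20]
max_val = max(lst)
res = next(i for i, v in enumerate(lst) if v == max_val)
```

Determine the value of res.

Step 1: max([11, 5, 4, 3, 20]) = 20.
Step 2: Find first index where value == 20:
  Index 0: 11 != 20
  Index 1: 5 != 20
  Index 2: 4 != 20
  Index 3: 3 != 20
  Index 4: 20 == 20, found!
Therefore res = 4.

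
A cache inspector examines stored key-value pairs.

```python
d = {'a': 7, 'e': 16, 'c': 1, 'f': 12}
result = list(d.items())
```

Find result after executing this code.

Step 1: d.items() returns (key, value) pairs in insertion order.
Therefore result = [('a', 7), ('e', 16), ('c', 1), ('f', 12)].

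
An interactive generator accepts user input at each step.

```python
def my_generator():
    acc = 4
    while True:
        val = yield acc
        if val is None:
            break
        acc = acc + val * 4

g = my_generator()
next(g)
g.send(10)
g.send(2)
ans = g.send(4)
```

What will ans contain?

Step 1: next() -> yield acc=4.
Step 2: send(10) -> val=10, acc = 4 + 10*4 = 44, yield 44.
Step 3: send(2) -> val=2, acc = 44 + 2*4 = 52, yield 52.
Step 4: send(4) -> val=4, acc = 52 + 4*4 = 68, yield 68.
Therefore ans = 68.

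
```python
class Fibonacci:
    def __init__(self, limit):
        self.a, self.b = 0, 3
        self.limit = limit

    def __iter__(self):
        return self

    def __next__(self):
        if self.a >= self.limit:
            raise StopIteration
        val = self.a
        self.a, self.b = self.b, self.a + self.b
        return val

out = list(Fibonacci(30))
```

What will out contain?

Step 1: Fibonacci-like sequence (a=0, b=3) until >= 30:
  Yield 0, then a,b = 3,3
  Yield 3, then a,b = 3,6
  Yield 3, then a,b = 6,9
  Yield 6, then a,b = 9,15
  Yield 9, then a,b = 15,24
  Yield 15, then a,b = 24,39
  Yield 24, then a,b = 39,63
Step 2: 39 >= 30, stop.
Therefore out = [0, 3, 3, 6, 9, 15, 24].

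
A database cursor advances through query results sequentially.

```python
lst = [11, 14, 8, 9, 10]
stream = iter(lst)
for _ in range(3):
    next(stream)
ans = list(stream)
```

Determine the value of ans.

Step 1: Create iterator over [11, 14, 8, 9, 10].
Step 2: Advance 3 positions (consuming [11, 14, 8]).
Step 3: list() collects remaining elements: [9, 10].
Therefore ans = [9, 10].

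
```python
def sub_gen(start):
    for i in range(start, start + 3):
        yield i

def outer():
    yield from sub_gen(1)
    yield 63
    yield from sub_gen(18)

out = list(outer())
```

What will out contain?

Step 1: outer() delegates to sub_gen(1):
  yield 1
  yield 2
  yield 3
Step 2: yield 63
Step 3: Delegates to sub_gen(18):
  yield 18
  yield 19
  yield 20
Therefore out = [1, 2, 3, 63, 18, 19, 20].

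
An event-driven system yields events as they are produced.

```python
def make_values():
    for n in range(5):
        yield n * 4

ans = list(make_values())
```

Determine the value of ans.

Step 1: For each n in range(5), yield n * 4:
  n=0: yield 0 * 4 = 0
  n=1: yield 1 * 4 = 4
  n=2: yield 2 * 4 = 8
  n=3: yield 3 * 4 = 12
  n=4: yield 4 * 4 = 16
Therefore ans = [0, 4, 8, 12, 16].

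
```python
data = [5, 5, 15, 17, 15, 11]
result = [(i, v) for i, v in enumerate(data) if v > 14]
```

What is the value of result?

Step 1: Filter enumerate([5, 5, 15, 17, 15, 11]) keeping v > 14:
  (0, 5): 5 <= 14, excluded
  (1, 5): 5 <= 14, excluded
  (2, 15): 15 > 14, included
  (3, 17): 17 > 14, included
  (4, 15): 15 > 14, included
  (5, 11): 11 <= 14, excluded
Therefore result = [(2, 15), (3, 17), (4, 15)].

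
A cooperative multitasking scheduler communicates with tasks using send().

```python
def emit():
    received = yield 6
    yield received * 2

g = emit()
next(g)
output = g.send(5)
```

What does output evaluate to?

Step 1: next(g) advances to first yield, producing 6.
Step 2: send(5) resumes, received = 5.
Step 3: yield received * 2 = 5 * 2 = 10.
Therefore output = 10.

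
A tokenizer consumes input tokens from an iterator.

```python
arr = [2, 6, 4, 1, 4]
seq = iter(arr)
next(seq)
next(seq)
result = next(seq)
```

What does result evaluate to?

Step 1: Create iterator over [2, 6, 4, 1, 4].
Step 2: next() consumes 2.
Step 3: next() consumes 6.
Step 4: next() returns 4.
Therefore result = 4.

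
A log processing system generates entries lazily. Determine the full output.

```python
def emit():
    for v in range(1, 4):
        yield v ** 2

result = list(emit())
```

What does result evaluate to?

Step 1: For each v in range(1, 4), yield v**2:
  v=1: yield 1**2 = 1
  v=2: yield 2**2 = 4
  v=3: yield 3**2 = 9
Therefore result = [1, 4, 9].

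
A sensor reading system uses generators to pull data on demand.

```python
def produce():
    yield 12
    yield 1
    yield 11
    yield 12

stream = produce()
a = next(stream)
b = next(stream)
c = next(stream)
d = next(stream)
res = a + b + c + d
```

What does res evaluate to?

Step 1: Create generator and consume all values:
  a = next(stream) = 12
  b = next(stream) = 1
  c = next(stream) = 11
  d = next(stream) = 12
Step 2: res = 12 + 1 + 11 + 12 = 36.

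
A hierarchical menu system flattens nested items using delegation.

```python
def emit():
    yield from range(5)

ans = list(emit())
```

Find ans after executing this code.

Step 1: yield from delegates to the iterable, yielding each element.
Step 2: Collected values: [0, 1, 2, 3, 4].
Therefore ans = [0, 1, 2, 3, 4].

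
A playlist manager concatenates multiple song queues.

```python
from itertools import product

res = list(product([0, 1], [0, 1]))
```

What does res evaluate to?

Step 1: product([0, 1], [0, 1]) gives all pairs:
  (0, 0)
  (0, 1)
  (1, 0)
  (1, 1)
Therefore res = [(0, 0), (0, 1), (1, 0), (1, 1)].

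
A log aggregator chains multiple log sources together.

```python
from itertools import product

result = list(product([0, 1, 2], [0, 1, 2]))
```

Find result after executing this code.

Step 1: product([0, 1, 2], [0, 1, 2]) gives all pairs:
  (0, 0)
  (0, 1)
  (0, 2)
  (1, 0)
  (1, 1)
  (1, 2)
  (2, 0)
  (2, 1)
  (2, 2)
Therefore result = [(0, 0), (0, 1), (0, 2), (1, 0), (1, 1), (1, 2), (2, 0), (2, 1), (2, 2)].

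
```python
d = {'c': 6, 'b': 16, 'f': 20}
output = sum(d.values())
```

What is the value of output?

Step 1: d.values() = [6, 16, 20].
Step 2: sum = 42.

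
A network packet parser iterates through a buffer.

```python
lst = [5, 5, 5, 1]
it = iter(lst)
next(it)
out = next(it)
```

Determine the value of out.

Step 1: Create iterator over [5, 5, 5, 1].
Step 2: next() consumes 5.
Step 3: next() returns 5.
Therefore out = 5.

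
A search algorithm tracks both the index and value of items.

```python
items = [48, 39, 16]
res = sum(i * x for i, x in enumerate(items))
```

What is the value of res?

Step 1: Compute i * x for each (i, x) in enumerate([48, 39, 16]):
  i=0, x=48: 0*48 = 0
  i=1, x=39: 1*39 = 39
  i=2, x=16: 2*16 = 32
Step 2: sum = 0 + 39 + 32 = 71.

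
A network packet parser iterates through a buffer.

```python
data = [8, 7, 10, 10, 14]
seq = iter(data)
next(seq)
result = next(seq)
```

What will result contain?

Step 1: Create iterator over [8, 7, 10, 10, 14].
Step 2: next() consumes 8.
Step 3: next() returns 7.
Therefore result = 7.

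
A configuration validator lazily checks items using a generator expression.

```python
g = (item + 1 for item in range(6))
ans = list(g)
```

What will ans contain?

Step 1: For each item in range(6), compute item+1:
  item=0: 0+1 = 1
  item=1: 1+1 = 2
  item=2: 2+1 = 3
  item=3: 3+1 = 4
  item=4: 4+1 = 5
  item=5: 5+1 = 6
Therefore ans = [1, 2, 3, 4, 5, 6].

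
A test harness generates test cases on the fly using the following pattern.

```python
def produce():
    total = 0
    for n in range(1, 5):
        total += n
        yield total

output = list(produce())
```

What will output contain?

Step 1: Generator accumulates running sum:
  n=1: total = 1, yield 1
  n=2: total = 3, yield 3
  n=3: total = 6, yield 6
  n=4: total = 10, yield 10
Therefore output = [1, 3, 6, 10].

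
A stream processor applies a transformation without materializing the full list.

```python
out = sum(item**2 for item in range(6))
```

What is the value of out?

Step 1: Compute item**2 for each item in range(6):
  item=0: 0**2 = 0
  item=1: 1**2 = 1
  item=2: 2**2 = 4
  item=3: 3**2 = 9
  item=4: 4**2 = 16
  item=5: 5**2 = 25
Step 2: sum = 0 + 1 + 4 + 9 + 16 + 25 = 55.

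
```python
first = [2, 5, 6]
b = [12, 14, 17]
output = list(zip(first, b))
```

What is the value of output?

Step 1: zip pairs elements at same index:
  Index 0: (2, 12)
  Index 1: (5, 14)
  Index 2: (6, 17)
Therefore output = [(2, 12), (5, 14), (6, 17)].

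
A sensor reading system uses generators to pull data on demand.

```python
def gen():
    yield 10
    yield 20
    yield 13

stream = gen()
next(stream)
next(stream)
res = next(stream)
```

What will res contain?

Step 1: gen() creates a generator.
Step 2: next(stream) yields 10 (consumed and discarded).
Step 3: next(stream) yields 20 (consumed and discarded).
Step 4: next(stream) yields 13, assigned to res.
Therefore res = 13.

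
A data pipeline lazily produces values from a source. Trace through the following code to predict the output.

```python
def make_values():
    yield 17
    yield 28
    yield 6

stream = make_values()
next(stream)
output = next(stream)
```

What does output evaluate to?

Step 1: make_values() creates a generator.
Step 2: next(stream) yields 17 (consumed and discarded).
Step 3: next(stream) yields 28, assigned to output.
Therefore output = 28.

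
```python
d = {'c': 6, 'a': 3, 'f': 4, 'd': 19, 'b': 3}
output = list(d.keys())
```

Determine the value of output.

Step 1: d.keys() returns the dictionary keys in insertion order.
Therefore output = ['c', 'a', 'f', 'd', 'b'].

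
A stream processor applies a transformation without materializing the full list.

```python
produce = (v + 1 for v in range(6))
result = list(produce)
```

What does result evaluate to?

Step 1: For each v in range(6), compute v+1:
  v=0: 0+1 = 1
  v=1: 1+1 = 2
  v=2: 2+1 = 3
  v=3: 3+1 = 4
  v=4: 4+1 = 5
  v=5: 5+1 = 6
Therefore result = [1, 2, 3, 4, 5, 6].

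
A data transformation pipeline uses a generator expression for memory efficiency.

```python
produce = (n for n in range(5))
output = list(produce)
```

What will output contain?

Step 1: Generator expression iterates range(5): [0, 1, 2, 3, 4].
Step 2: list() collects all values.
Therefore output = [0, 1, 2, 3, 4].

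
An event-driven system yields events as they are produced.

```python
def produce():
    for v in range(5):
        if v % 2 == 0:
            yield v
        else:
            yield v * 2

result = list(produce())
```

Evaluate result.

Step 1: For each v in range(5), yield v if even, else v*2:
  v=0 (even): yield 0
  v=1 (odd): yield 1*2 = 2
  v=2 (even): yield 2
  v=3 (odd): yield 3*2 = 6
  v=4 (even): yield 4
Therefore result = [0, 2, 2, 6, 4].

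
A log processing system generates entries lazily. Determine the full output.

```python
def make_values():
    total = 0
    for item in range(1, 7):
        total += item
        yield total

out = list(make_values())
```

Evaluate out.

Step 1: Generator accumulates running sum:
  item=1: total = 1, yield 1
  item=2: total = 3, yield 3
  item=3: total = 6, yield 6
  item=4: total = 10, yield 10
  item=5: total = 15, yield 15
  item=6: total = 21, yield 21
Therefore out = [1, 3, 6, 10, 15, 21].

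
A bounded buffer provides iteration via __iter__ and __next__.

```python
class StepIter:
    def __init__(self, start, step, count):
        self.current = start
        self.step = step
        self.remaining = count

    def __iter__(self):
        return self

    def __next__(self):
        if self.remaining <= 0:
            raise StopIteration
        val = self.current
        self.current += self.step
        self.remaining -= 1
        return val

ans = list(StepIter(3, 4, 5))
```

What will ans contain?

Step 1: StepIter starts at 3, increments by 4, for 5 steps:
  Yield 3, then current += 4
  Yield 7, then current += 4
  Yield 11, then current += 4
  Yield 15, then current += 4
  Yield 19, then current += 4
Therefore ans = [3, 7, 11, 15, 19].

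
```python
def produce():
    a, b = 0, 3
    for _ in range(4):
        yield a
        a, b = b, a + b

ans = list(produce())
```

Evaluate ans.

Step 1: Fibonacci-like sequence starting with a=0, b=3:
  Iteration 1: yield a=0, then a,b = 3,3
  Iteration 2: yield a=3, then a,b = 3,6
  Iteration 3: yield a=3, then a,b = 6,9
  Iteration 4: yield a=6, then a,b = 9,15
Therefore ans = [0, 3, 3, 6].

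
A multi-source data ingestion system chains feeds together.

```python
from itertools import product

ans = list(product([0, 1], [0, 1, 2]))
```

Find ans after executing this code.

Step 1: product([0, 1], [0, 1, 2]) gives all pairs:
  (0, 0)
  (0, 1)
  (0, 2)
  (1, 0)
  (1, 1)
  (1, 2)
Therefore ans = [(0, 0), (0, 1), (0, 2), (1, 0), (1, 1), (1, 2)].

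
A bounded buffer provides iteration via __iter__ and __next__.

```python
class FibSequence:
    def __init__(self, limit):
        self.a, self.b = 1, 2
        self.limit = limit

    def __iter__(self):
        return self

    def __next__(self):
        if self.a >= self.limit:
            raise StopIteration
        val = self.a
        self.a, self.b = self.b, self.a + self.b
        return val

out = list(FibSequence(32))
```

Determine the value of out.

Step 1: Fibonacci-like sequence (a=1, b=2) until >= 32:
  Yield 1, then a,b = 2,3
  Yield 2, then a,b = 3,5
  Yield 3, then a,b = 5,8
  Yield 5, then a,b = 8,13
  Yield 8, then a,b = 13,21
  Yield 13, then a,b = 21,34
  Yield 21, then a,b = 34,55
Step 2: 34 >= 32, stop.
Therefore out = [1, 2, 3, 5, 8, 13, 21].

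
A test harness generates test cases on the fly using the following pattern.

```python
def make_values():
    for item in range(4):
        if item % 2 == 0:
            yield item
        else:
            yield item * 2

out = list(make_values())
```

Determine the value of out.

Step 1: For each item in range(4), yield item if even, else item*2:
  item=0 (even): yield 0
  item=1 (odd): yield 1*2 = 2
  item=2 (even): yield 2
  item=3 (odd): yield 3*2 = 6
Therefore out = [0, 2, 2, 6].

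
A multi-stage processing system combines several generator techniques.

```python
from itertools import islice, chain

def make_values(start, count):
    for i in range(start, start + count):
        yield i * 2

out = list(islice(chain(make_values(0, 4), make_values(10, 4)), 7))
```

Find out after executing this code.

Step 1: make_values(0, 4) yields [0, 2, 4, 6].
Step 2: make_values(10, 4) yields [20, 22, 24, 26].
Step 3: chain concatenates: [0, 2, 4, 6, 20, 22, 24, 26].
Step 4: islice takes first 7: [0, 2, 4, 6, 20, 22, 24].
Therefore out = [0, 2, 4, 6, 20, 22, 24].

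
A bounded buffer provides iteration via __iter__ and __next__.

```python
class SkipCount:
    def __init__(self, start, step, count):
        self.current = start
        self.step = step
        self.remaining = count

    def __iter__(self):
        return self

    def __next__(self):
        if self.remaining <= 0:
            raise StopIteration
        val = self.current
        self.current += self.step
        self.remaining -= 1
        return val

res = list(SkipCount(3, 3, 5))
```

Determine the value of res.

Step 1: SkipCount starts at 3, increments by 3, for 5 steps:
  Yield 3, then current += 3
  Yield 6, then current += 3
  Yield 9, then current += 3
  Yield 12, then current += 3
  Yield 15, then current += 3
Therefore res = [3, 6, 9, 12, 15].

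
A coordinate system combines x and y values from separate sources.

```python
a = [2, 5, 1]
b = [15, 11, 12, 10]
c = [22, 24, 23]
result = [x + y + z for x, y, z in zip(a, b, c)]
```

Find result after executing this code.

Step 1: zip three lists (truncates to shortest, len=3):
  2 + 15 + 22 = 39
  5 + 11 + 24 = 40
  1 + 12 + 23 = 36
Therefore result = [39, 40, 36].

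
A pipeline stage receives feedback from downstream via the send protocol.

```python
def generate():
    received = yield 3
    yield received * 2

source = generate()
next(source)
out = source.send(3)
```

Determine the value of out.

Step 1: next(source) advances to first yield, producing 3.
Step 2: send(3) resumes, received = 3.
Step 3: yield received * 2 = 3 * 2 = 6.
Therefore out = 6.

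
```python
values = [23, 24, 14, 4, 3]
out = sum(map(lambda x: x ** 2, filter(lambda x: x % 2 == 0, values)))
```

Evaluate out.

Step 1: Filter even numbers from [23, 24, 14, 4, 3]: [24, 14, 4]
Step 2: Square each: [576, 196, 16]
Step 3: Sum = 788.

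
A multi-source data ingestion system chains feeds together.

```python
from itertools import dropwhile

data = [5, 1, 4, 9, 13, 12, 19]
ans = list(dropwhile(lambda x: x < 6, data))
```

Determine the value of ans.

Step 1: dropwhile drops elements while < 6:
  5 < 6: dropped
  1 < 6: dropped
  4 < 6: dropped
  9: kept (dropping stopped)
Step 2: Remaining elements kept regardless of condition.
Therefore ans = [9, 13, 12, 19].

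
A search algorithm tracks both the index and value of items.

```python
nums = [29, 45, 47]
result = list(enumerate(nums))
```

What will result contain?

Step 1: enumerate pairs each element with its index:
  (0, 29)
  (1, 45)
  (2, 47)
Therefore result = [(0, 29), (1, 45), (2, 47)].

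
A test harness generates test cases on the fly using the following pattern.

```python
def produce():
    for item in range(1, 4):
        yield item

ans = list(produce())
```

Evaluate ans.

Step 1: The generator yields each value from range(1, 4).
Step 2: list() consumes all yields: [1, 2, 3].
Therefore ans = [1, 2, 3].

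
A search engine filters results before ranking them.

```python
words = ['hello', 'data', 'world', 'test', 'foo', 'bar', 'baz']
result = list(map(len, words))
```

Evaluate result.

Step 1: Map len() to each word:
  'hello' -> 5
  'data' -> 4
  'world' -> 5
  'test' -> 4
  'foo' -> 3
  'bar' -> 3
  'baz' -> 3
Therefore result = [5, 4, 5, 4, 3, 3, 3].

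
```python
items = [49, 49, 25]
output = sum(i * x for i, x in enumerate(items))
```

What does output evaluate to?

Step 1: Compute i * x for each (i, x) in enumerate([49, 49, 25]):
  i=0, x=49: 0*49 = 0
  i=1, x=49: 1*49 = 49
  i=2, x=25: 2*25 = 50
Step 2: sum = 0 + 49 + 50 = 99.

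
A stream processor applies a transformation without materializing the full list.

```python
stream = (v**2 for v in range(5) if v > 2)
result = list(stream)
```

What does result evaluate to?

Step 1: For range(5), keep v > 2, then square:
  v=0: 0 <= 2, excluded
  v=1: 1 <= 2, excluded
  v=2: 2 <= 2, excluded
  v=3: 3 > 2, yield 3**2 = 9
  v=4: 4 > 2, yield 4**2 = 16
Therefore result = [9, 16].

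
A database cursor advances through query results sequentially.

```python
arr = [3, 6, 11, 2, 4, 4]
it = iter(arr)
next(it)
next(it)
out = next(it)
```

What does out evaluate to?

Step 1: Create iterator over [3, 6, 11, 2, 4, 4].
Step 2: next() consumes 3.
Step 3: next() consumes 6.
Step 4: next() returns 11.
Therefore out = 11.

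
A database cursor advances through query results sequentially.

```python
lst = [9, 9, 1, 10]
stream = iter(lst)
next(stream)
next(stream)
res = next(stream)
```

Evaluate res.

Step 1: Create iterator over [9, 9, 1, 10].
Step 2: next() consumes 9.
Step 3: next() consumes 9.
Step 4: next() returns 1.
Therefore res = 1.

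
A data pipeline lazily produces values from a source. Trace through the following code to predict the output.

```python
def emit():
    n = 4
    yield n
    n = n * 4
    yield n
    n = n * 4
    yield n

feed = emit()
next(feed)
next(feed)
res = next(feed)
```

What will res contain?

Step 1: Trace through generator execution:
  Yield 1: n starts at 4, yield 4
  Yield 2: n = 4 * 4 = 16, yield 16
  Yield 3: n = 16 * 4 = 64, yield 64
Step 2: First next() gets 4, second next() gets the second value, third next() yields 64.
Therefore res = 64.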